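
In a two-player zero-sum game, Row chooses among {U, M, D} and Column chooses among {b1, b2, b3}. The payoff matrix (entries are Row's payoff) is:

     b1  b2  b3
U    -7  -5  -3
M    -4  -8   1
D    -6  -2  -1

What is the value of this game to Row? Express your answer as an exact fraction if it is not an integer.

Row minima: U → -7, M → -8, D → -6; maximin = -6.
Column maxima: b1 → -4, b2 → -2, b3 → 1; minimax = -4.
-6 ≠ -4, so there is no saddle point; optimal play is mixed.
U is strictly dominated by D, so Row never plays it.
b3 is strictly dominated by b1 (it gives Row strictly more in every row), so Column never plays it.
On the remaining 2×2 (M, D vs b1, b2):
Let Row play M with probability p. Expected payoff against b1: (-4)p + (-6)(1−p) = 2p − 6; against b2: (-8)p + (-2)(1−p) = −6p − 2.
Setting these equal: 2p − 6 = −6p − 2 ⇒ 8p = 4 ⇒ p = 1/2, and the value is (2)·(1/2) − 6 = -5.
For Column: with q = P(b1), equating M's and D's payoffs gives 4q − 8 = −4q − 2 ⇒ q = 3/4.

-5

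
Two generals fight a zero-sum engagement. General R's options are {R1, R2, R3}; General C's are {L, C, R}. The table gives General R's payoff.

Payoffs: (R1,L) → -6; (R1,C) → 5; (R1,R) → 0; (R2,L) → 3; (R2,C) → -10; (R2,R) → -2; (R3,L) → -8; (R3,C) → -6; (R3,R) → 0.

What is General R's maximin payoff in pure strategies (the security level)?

-6

Row minima: R1 → -6, R2 → -10, R3 → -8.
The best of these is -6.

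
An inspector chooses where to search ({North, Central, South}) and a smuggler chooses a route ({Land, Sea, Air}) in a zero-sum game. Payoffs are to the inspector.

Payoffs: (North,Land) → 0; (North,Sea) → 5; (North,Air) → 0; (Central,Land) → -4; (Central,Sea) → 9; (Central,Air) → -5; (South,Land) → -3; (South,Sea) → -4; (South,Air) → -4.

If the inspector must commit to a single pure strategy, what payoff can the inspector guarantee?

0

Row minima: North → 0, Central → -5, South → -4.
The best of these is 0.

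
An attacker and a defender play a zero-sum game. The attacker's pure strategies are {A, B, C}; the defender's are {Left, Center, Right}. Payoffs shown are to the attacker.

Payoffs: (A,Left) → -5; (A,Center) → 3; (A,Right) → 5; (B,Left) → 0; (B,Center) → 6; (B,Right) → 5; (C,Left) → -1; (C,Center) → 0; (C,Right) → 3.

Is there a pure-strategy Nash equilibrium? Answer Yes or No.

Yes

Row minima: A → -5, B → 0, C → -1; maximin = 0.
Column maxima: Left → 0, Center → 6, Right → 5; minimax = 0.
maximin = minimax = 0, so a saddle point exists.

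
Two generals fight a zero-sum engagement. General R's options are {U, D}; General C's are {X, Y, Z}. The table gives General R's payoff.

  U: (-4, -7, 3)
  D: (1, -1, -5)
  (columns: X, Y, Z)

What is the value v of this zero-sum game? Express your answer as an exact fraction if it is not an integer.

-19/7

Row minima: U → -7, D → -5; maximin = -5.
Column maxima: X → 1, Y → -1, Z → 3; minimax = -1.
-5 ≠ -1, so there is no saddle point; optimal play is mixed.
X is strictly dominated by Y (it gives General R strictly more in every row), so General C never plays it.
On the remaining 2×2 (U, D vs Y, Z):
Let General R play U with probability p. Expected payoff against Y: (-7)p + (-1)(1−p) = −6p − 1; against Z: 3p + (-5)(1−p) = 8p − 5.
Setting these equal: −6p − 1 = 8p − 5 ⇒ −14p = -4 ⇒ p = 2/7, and the value is (-6)·(2/7) − 1 = -19/7.
For General C: with q = P(Y), equating U's and D's payoffs gives −10q + 3 = 4q − 5 ⇒ q = 4/7.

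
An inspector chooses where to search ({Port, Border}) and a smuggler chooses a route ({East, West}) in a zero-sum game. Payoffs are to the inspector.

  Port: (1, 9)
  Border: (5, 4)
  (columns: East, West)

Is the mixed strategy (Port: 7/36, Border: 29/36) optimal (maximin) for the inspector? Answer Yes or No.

No

Against East this mix gives (7/36)·1 + (29/36)·5 = 38/9.
Against West this mix gives (7/36)·9 + (29/36)·4 = 179/36.
The smuggler will play East, holding the inspector to 38/9. Shifting weight toward the row that does better against East would raise this floor (the equalizing mix achieves 41/9 against both East and West), so the proposed strategy is not optimal.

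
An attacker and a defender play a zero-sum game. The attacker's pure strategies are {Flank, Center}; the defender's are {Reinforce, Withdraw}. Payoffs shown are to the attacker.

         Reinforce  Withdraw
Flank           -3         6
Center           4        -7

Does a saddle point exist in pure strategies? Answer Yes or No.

No

Row minima: Flank → -3, Center → -7; maximin = -3.
Column maxima: Reinforce → 4, Withdraw → 6; minimax = 4.
-3 ≠ 4, so no pure-strategy equilibrium exists.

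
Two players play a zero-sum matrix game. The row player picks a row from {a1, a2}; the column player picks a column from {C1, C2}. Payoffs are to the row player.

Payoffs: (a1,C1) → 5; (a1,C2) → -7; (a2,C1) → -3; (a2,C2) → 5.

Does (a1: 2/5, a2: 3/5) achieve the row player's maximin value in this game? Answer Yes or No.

Against C1 this mix gives (2/5)·5 + (3/5)·(-3) = 1/5.
Against C2 this mix gives (2/5)·(-7) + (3/5)·5 = 1/5.
All of the column player's active replies (C1, C2) yield 1/5, and no column does worse for the row player. The mix makes the column player indifferent and guarantees 1/5, so it is optimal.

Yes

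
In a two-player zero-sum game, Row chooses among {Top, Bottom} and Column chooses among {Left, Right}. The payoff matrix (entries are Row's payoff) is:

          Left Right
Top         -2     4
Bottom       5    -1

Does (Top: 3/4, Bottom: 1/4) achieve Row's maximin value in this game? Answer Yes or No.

No

Against Left this mix gives (3/4)·(-2) + (1/4)·5 = -1/4.
Against Right this mix gives (3/4)·4 + (1/4)·(-1) = 11/4.
Column will play Left, holding Row to -1/4. Shifting weight toward the row that does better against Left would raise this floor (the equalizing mix achieves 3/2 against both Left and Right), so the proposed strategy is not optimal.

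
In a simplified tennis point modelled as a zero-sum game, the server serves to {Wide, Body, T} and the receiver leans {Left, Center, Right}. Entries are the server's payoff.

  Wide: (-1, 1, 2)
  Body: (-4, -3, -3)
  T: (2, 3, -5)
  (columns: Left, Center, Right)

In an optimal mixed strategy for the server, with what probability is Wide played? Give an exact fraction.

7/10

Row minima: Wide → -1, Body → -4, T → -5; maximin = -1.
Column maxima: Left → 2, Center → 3, Right → 2; minimax = 2.
-1 ≠ 2, so there is no saddle point; optimal play is mixed.
Body is strictly dominated by Wide, so the server never plays it.
Center is strictly dominated by Left (it gives the server strictly more in every row), so the receiver never plays it.
On the remaining 2×2 (Wide, T vs Left, Right):
Let the server play Wide with probability p. Expected payoff against Left: (-1)p + 2(1−p) = −3p + 2; against Right: 2p + (-5)(1−p) = 7p − 5.
Setting these equal: −3p + 2 = 7p − 5 ⇒ −10p = -7 ⇒ p = 7/10, and the value is (-3)·(7/10) + 2 = -1/10.
For the receiver: with q = P(Left), equating Wide's and T's payoffs gives −3q + 2 = 7q − 5 ⇒ q = 7/10.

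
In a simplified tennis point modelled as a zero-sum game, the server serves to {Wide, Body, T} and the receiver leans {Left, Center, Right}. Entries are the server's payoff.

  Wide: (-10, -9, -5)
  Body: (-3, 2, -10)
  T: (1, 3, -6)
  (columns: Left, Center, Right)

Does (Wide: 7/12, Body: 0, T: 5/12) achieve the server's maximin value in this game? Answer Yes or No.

Yes

Against Left this mix gives (7/12)·(-10) + (5/12)·1 = -65/12.
Against Center this mix gives (7/12)·(-9) + (5/12)·3 = -4.
Against Right this mix gives (7/12)·(-5) + (5/12)·(-6) = -65/12.
All of the receiver's active replies (Left, Right) yield -65/12, and no column does worse for the server. The mix makes the receiver indifferent and guarantees -65/12, so it is optimal.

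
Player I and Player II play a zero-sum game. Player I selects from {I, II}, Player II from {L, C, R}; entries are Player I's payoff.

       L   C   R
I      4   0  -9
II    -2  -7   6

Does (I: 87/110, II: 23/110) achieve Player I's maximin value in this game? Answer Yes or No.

Against L this mix gives (87/110)·4 + (23/110)·(-2) = 151/55.
Against C this mix gives (87/110)·0 + (23/110)·(-7) = -161/110.
Against R this mix gives (87/110)·(-9) + (23/110)·6 = -129/22.
Player II will play R, holding Player I to -129/22. Shifting weight toward the row that does better against R would raise this floor (the equalizing mix achieves -63/22 against both R and C), so the proposed strategy is not optimal.

No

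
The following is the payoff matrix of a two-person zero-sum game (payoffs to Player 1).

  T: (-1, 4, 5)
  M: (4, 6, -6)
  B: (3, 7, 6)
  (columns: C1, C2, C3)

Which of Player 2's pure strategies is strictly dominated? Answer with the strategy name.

C2

C1 holds Player 1's payoff strictly below C2 in every row: -1 < 4, 4 < 6, 3 < 7.
So C2 is strictly dominated for Player 2.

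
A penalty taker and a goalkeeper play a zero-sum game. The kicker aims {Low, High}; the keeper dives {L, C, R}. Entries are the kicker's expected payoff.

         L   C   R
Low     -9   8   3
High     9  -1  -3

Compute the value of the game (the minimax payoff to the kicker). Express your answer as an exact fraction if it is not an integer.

0

Row minima: Low → -9, High → -3; maximin = -3.
Column maxima: L → 9, C → 8, R → 3; minimax = 3.
-3 ≠ 3, so there is no saddle point; optimal play is mixed.
C is strictly dominated by R (it gives the kicker strictly more in every row), so the keeper never plays it.
On the remaining 2×2 (Low, High vs L, R):
Let the kicker play Low with probability p. Expected payoff against L: (-9)p + 9(1−p) = −18p + 9; against R: 3p + (-3)(1−p) = 6p − 3.
Setting these equal: −18p + 9 = 6p − 3 ⇒ −24p = -12 ⇒ p = 1/2, and the value is (-18)·(1/2) + 9 = 0.
For the keeper: with q = P(L), equating Low's and High's payoffs gives −12q + 3 = 12q − 3 ⇒ q = 1/4.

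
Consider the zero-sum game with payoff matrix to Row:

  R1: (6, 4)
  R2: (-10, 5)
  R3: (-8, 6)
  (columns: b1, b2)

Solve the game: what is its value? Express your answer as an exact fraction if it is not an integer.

Row minima: R1 → 4, R2 → -10, R3 → -8; maximin = 4.
Column maxima: b1 → 6, b2 → 6; minimax = 6.
4 ≠ 6, so there is no saddle point; optimal play is mixed.
R2 is strictly dominated by R3, so Row never plays it.
On the remaining 2×2 (R1, R3 vs b1, b2):
Let Row play R1 with probability p. Expected payoff against b1: 6p + (-8)(1−p) = 14p − 8; against b2: 4p + 6(1−p) = −2p + 6.
Setting these equal: 14p − 8 = −2p + 6 ⇒ 16p = 14 ⇒ p = 7/8, and the value is (14)·(7/8) − 8 = 17/4.
For Column: with q = P(b1), equating R1's and R3's payoffs gives 2q + 4 = −14q + 6 ⇒ q = 1/8.

17/4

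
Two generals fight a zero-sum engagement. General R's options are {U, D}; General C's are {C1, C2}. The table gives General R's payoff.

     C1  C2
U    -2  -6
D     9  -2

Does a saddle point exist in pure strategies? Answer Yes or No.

Row minima: U → -6, D → -2; maximin = -2.
Column maxima: C1 → 9, C2 → -2; minimax = -2.
maximin = minimax = -2, so a saddle point exists.

Yes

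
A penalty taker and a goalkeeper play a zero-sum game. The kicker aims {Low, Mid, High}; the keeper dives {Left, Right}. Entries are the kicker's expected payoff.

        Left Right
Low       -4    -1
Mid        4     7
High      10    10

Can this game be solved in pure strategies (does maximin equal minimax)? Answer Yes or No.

Yes

Row minima: Low → -4, Mid → 4, High → 10; maximin = 10.
Column maxima: Left → 10, Right → 10; minimax = 10.
maximin = minimax = 10, so a saddle point exists.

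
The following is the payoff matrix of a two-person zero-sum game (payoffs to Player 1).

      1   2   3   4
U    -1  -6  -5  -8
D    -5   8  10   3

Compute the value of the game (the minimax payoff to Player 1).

Row minima: U → -8, D → -5; maximin = -5.
Column maxima: 1 → -1, 2 → 8, 3 → 10, 4 → 3; minimax = -1.
-5 ≠ -1, so there is no saddle point; optimal play is mixed.
2 is strictly dominated by 4 (it gives Player 1 strictly more in every row), so Player 2 never plays it.
3 is strictly dominated by 4 (it gives Player 1 strictly more in every row), so Player 2 never plays it.
On the remaining 2×2 (U, D vs 1, 4):
Let Player 1 play U with probability p. Expected payoff against 1: (-1)p + (-5)(1−p) = 4p − 5; against 4: (-8)p + 3(1−p) = −11p + 3.
Setting these equal: 4p − 5 = −11p + 3 ⇒ 15p = 8 ⇒ p = 8/15, and the value is (4)·(8/15) − 5 = -43/15.
For Player 2: with q = P(1), equating U's and D's payoffs gives 7q − 8 = −8q + 3 ⇒ q = 11/15.

-43/15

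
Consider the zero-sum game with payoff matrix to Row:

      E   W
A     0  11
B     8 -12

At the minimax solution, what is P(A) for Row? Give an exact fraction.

20/31

Row minima: A → 0, B → -12; maximin = 0.
Column maxima: E → 8, W → 11; minimax = 8.
0 ≠ 8, so there is no saddle point; optimal play is mixed.
Let Row play A with probability p. Expected payoff against E: 0p + 8(1−p) = −8p + 8; against W: 11p + (-12)(1−p) = 23p − 12.
Setting these equal: −8p + 8 = 23p − 12 ⇒ −31p = -20 ⇒ p = 20/31, and the value is (-8)·(20/31) + 8 = 88/31.
For Column: with q = P(E), equating A's and B's payoffs gives −11q + 11 = 20q − 12 ⇒ q = 23/31.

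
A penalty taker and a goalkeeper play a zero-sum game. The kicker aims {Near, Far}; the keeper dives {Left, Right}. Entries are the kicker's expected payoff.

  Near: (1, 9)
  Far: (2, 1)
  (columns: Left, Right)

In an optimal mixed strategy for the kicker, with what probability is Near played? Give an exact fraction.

1/9

Row minima: Near → 1, Far → 1; maximin = 1.
Column maxima: Left → 2, Right → 9; minimax = 2.
1 ≠ 2, so there is no saddle point; optimal play is mixed.
Let the kicker play Near with probability p. Expected payoff against Left: 1p + 2(1−p) = −p + 2; against Right: 9p + 1(1−p) = 8p + 1.
Setting these equal: −p + 2 = 8p + 1 ⇒ −9p = -1 ⇒ p = 1/9, and the value is (-1)·(1/9) + 2 = 17/9.
For the keeper: with q = P(Left), equating Near's and Far's payoffs gives −8q + 9 = q + 1 ⇒ q = 8/9.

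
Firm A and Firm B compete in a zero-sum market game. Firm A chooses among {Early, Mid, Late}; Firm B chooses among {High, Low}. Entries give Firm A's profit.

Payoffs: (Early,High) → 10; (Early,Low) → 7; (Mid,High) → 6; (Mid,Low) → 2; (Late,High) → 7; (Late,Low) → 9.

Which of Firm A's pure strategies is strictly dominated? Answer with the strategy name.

Early gives a strictly higher payoff than Mid against every column: 10 > 6, 7 > 2.
So Mid is strictly dominated and Firm A never plays it.

Mid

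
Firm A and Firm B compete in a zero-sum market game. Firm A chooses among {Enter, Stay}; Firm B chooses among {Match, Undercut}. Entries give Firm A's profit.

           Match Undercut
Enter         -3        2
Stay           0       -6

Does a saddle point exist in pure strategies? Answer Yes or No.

No

Row minima: Enter → -3, Stay → -6; maximin = -3.
Column maxima: Match → 0, Undercut → 2; minimax = 0.
-3 ≠ 0, so no pure-strategy equilibrium exists.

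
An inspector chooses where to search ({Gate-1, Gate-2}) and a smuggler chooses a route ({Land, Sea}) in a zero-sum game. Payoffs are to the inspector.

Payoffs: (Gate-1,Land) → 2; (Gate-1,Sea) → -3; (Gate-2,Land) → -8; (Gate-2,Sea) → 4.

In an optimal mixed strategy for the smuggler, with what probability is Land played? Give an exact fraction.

Row minima: Gate-1 → -3, Gate-2 → -8; maximin = -3.
Column maxima: Land → 2, Sea → 4; minimax = 2.
-3 ≠ 2, so there is no saddle point; optimal play is mixed.
Let the inspector play Gate-1 with probability p. Expected payoff against Land: 2p + (-8)(1−p) = 10p − 8; against Sea: (-3)p + 4(1−p) = −7p + 4.
Setting these equal: 10p − 8 = −7p + 4 ⇒ 17p = 12 ⇒ p = 12/17, and the value is (10)·(12/17) − 8 = -16/17.
For the smuggler: with q = P(Land), equating Gate-1's and Gate-2's payoffs gives 5q − 3 = −12q + 4 ⇒ q = 7/17.

7/17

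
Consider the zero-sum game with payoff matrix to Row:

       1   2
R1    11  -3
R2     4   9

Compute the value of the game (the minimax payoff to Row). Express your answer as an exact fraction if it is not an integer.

Row minima: R1 → -3, R2 → 4; maximin = 4.
Column maxima: 1 → 11, 2 → 9; minimax = 9.
4 ≠ 9, so there is no saddle point; optimal play is mixed.
Let Row play R1 with probability p. Expected payoff against 1: 11p + 4(1−p) = 7p + 4; against 2: (-3)p + 9(1−p) = −12p + 9.
Setting these equal: 7p + 4 = −12p + 9 ⇒ 19p = 5 ⇒ p = 5/19, and the value is (7)·(5/19) + 4 = 111/19.
For Column: with q = P(1), equating R1's and R2's payoffs gives 14q − 3 = −5q + 9 ⇒ q = 12/19.

111/19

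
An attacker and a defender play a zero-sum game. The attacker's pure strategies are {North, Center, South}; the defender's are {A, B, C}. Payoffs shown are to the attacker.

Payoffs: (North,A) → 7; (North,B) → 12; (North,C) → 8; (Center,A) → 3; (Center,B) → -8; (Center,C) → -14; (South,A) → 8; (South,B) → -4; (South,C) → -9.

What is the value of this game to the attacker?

127/18

Row minima: North → 7, Center → -14, South → -9; maximin = 7.
Column maxima: A → 8, B → 12, C → 8; minimax = 8.
7 ≠ 8, so there is no saddle point; optimal play is mixed.
Center is strictly dominated by North, so the attacker never plays it.
B is strictly dominated by C (it gives the attacker strictly more in every row), so the defender never plays it.
On the remaining 2×2 (North, South vs A, C):
Let the attacker play North with probability p. Expected payoff against A: 7p + 8(1−p) = −p + 8; against C: 8p + (-9)(1−p) = 17p − 9.
Setting these equal: −p + 8 = 17p − 9 ⇒ −18p = -17 ⇒ p = 17/18, and the value is (-1)·(17/18) + 8 = 127/18.
For the defender: with q = P(A), equating North's and South's payoffs gives −q + 8 = 17q − 9 ⇒ q = 17/18.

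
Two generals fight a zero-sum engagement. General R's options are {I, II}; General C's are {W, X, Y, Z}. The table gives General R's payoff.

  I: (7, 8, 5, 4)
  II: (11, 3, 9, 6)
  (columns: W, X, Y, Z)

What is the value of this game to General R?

Row minima: I → 4, II → 3; maximin = 4.
Column maxima: W → 11, X → 8, Y → 9, Z → 6; minimax = 6.
4 ≠ 6, so there is no saddle point; optimal play is mixed.
W is strictly dominated by Y (it gives General R strictly more in every row), so General C never plays it.
Y is strictly dominated by Z (it gives General R strictly more in every row), so General C never plays it.
On the remaining 2×2 (I, II vs X, Z):
Let General R play I with probability p. Expected payoff against X: 8p + 3(1−p) = 5p + 3; against Z: 4p + 6(1−p) = −2p + 6.
Setting these equal: 5p + 3 = −2p + 6 ⇒ 7p = 3 ⇒ p = 3/7, and the value is (5)·(3/7) + 3 = 36/7.
For General C: with q = P(X), equating I's and II's payoffs gives 4q + 4 = −3q + 6 ⇒ q = 2/7.

36/7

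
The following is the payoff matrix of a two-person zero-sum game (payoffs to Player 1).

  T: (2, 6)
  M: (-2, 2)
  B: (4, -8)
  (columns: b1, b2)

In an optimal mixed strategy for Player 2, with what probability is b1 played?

7/8

Row minima: T → 2, M → -2, B → -8; maximin = 2.
Column maxima: b1 → 4, b2 → 6; minimax = 4.
2 ≠ 4, so there is no saddle point; optimal play is mixed.
M is strictly dominated by T, so Player 1 never plays it.
On the remaining 2×2 (T, B vs b1, b2):
Let Player 1 play T with probability p. Expected payoff against b1: 2p + 4(1−p) = −2p + 4; against b2: 6p + (-8)(1−p) = 14p − 8.
Setting these equal: −2p + 4 = 14p − 8 ⇒ −16p = -12 ⇒ p = 3/4, and the value is (-2)·(3/4) + 4 = 5/2.
For Player 2: with q = P(b1), equating T's and B's payoffs gives −4q + 6 = 12q − 8 ⇒ q = 7/8.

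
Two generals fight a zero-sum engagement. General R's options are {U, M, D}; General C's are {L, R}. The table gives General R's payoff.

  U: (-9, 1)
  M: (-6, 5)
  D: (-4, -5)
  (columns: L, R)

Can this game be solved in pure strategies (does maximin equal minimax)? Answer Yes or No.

Row minima: U → -9, M → -6, D → -5; maximin = -5.
Column maxima: L → -4, R → 5; minimax = -4.
-5 ≠ -4, so no pure-strategy equilibrium exists.

No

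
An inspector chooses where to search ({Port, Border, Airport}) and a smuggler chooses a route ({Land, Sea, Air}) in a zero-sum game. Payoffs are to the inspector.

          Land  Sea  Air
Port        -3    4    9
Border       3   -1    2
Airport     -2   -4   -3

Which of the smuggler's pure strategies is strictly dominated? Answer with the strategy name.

Air

Sea holds the inspector's payoff strictly below Air in every row: 4 < 9, -1 < 2, -4 < -3.
So Air is strictly dominated for the smuggler.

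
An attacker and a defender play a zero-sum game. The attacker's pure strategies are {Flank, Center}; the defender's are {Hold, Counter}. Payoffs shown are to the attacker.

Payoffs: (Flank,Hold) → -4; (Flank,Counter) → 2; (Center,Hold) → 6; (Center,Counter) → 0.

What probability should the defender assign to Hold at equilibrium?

Row minima: Flank → -4, Center → 0; maximin = 0.
Column maxima: Hold → 6, Counter → 2; minimax = 2.
0 ≠ 2, so there is no saddle point; optimal play is mixed.
Let the attacker play Flank with probability p. Expected payoff against Hold: (-4)p + 6(1−p) = −10p + 6; against Counter: 2p + 0(1−p) = 2p.
Setting these equal: −10p + 6 = 2p ⇒ −12p = -6 ⇒ p = 1/2, and the value is (-10)·(1/2) + 6 = 1.
For the defender: with q = P(Hold), equating Flank's and Center's payoffs gives −6q + 2 = 6q ⇒ q = 1/6.

1/6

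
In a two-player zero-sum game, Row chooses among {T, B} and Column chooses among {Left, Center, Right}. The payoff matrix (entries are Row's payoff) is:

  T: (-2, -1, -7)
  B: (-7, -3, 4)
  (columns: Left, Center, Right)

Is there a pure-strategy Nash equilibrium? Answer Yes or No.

No

Row minima: T → -7, B → -7; maximin = -7.
Column maxima: Left → -2, Center → -1, Right → 4; minimax = -2.
-7 ≠ -2, so no pure-strategy equilibrium exists.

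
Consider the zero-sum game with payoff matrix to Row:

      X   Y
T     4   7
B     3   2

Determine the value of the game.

4

Row minima: T → 4, B → 2; maximin = 4.
Column maxima: X → 4, Y → 7; minimax = 4.
Since maximin = minimax = 4, there is a saddle point and the value is 4.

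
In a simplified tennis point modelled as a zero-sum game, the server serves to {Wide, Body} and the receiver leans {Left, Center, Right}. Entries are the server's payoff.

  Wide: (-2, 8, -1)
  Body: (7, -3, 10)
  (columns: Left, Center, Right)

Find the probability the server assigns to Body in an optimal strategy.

1/2

Row minima: Wide → -2, Body → -3; maximin = -2.
Column maxima: Left → 7, Center → 8, Right → 10; minimax = 7.
-2 ≠ 7, so there is no saddle point; optimal play is mixed.
Right is strictly dominated by Left (it gives the server strictly more in every row), so the receiver never plays it.
On the remaining 2×2 (Wide, Body vs Left, Center):
Let the server play Wide with probability p. Expected payoff against Left: (-2)p + 7(1−p) = −9p + 7; against Center: 8p + (-3)(1−p) = 11p − 3.
Setting these equal: −9p + 7 = 11p − 3 ⇒ −20p = -10 ⇒ p = 1/2, and the value is (-9)·(1/2) + 7 = 5/2.
For the receiver: with q = P(Left), equating Wide's and Body's payoffs gives −10q + 8 = 10q − 3 ⇒ q = 11/20.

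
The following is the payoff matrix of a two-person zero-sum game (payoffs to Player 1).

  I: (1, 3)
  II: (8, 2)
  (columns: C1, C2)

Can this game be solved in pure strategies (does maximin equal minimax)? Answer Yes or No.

No

Row minima: I → 1, II → 2; maximin = 2.
Column maxima: C1 → 8, C2 → 3; minimax = 3.
2 ≠ 3, so no pure-strategy equilibrium exists.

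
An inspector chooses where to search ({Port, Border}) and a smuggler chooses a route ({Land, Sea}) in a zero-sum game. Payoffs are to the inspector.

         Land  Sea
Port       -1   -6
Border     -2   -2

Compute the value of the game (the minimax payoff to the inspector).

Row minima: Port → -6, Border → -2; maximin = -2.
Column maxima: Land → -1, Sea → -2; minimax = -2.
Since maximin = minimax = -2, there is a saddle point and the value is -2.

-2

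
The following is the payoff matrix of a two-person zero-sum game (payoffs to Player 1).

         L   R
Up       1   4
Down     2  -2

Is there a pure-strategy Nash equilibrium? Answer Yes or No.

Row minima: Up → 1, Down → -2; maximin = 1.
Column maxima: L → 2, R → 4; minimax = 2.
1 ≠ 2, so no pure-strategy equilibrium exists.

No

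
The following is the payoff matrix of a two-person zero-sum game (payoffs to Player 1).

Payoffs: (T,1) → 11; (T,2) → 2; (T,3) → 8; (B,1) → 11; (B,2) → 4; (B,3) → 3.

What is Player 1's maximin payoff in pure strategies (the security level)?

Row minima: T → 2, B → 3.
The best of these is 3.

3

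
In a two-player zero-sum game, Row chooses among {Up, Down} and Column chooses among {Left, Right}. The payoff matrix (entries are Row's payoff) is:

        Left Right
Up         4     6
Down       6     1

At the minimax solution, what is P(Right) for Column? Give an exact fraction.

2/7

Row minima: Up → 4, Down → 1; maximin = 4.
Column maxima: Left → 6, Right → 6; minimax = 6.
4 ≠ 6, so there is no saddle point; optimal play is mixed.
Let Row play Up with probability p. Expected payoff against Left: 4p + 6(1−p) = −2p + 6; against Right: 6p + 1(1−p) = 5p + 1.
Setting these equal: −2p + 6 = 5p + 1 ⇒ −7p = -5 ⇒ p = 5/7, and the value is (-2)·(5/7) + 6 = 32/7.
For Column: with q = P(Left), equating Up's and Down's payoffs gives −2q + 6 = 5q + 1 ⇒ q = 5/7.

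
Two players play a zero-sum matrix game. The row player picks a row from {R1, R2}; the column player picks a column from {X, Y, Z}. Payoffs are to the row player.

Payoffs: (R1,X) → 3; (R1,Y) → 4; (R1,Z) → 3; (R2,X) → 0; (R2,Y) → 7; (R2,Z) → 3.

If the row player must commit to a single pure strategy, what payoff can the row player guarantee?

Row minima: R1 → 3, R2 → 0.
The best of these is 3.

3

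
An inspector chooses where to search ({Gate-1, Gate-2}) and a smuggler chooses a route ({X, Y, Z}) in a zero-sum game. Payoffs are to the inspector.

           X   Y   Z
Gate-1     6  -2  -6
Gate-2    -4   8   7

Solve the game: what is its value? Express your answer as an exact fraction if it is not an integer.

18/23

Row minima: Gate-1 → -6, Gate-2 → -4; maximin = -4.
Column maxima: X → 6, Y → 8, Z → 7; minimax = 6.
-4 ≠ 6, so there is no saddle point; optimal play is mixed.
Y is strictly dominated by Z (it gives the inspector strictly more in every row), so the smuggler never plays it.
On the remaining 2×2 (Gate-1, Gate-2 vs X, Z):
Let the inspector play Gate-1 with probability p. Expected payoff against X: 6p + (-4)(1−p) = 10p − 4; against Z: (-6)p + 7(1−p) = −13p + 7.
Setting these equal: 10p − 4 = −13p + 7 ⇒ 23p = 11 ⇒ p = 11/23, and the value is (10)·(11/23) − 4 = 18/23.
For the smuggler: with q = P(X), equating Gate-1's and Gate-2's payoffs gives 12q − 6 = −11q + 7 ⇒ q = 13/23.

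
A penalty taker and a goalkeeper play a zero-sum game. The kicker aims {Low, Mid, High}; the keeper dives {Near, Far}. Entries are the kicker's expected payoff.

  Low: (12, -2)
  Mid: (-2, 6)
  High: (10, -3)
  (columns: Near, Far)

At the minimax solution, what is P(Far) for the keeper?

7/11

Row minima: Low → -2, Mid → -2, High → -3; maximin = -2.
Column maxima: Near → 12, Far → 6; minimax = 6.
-2 ≠ 6, so there is no saddle point; optimal play is mixed.
High is strictly dominated by Low, so the kicker never plays it.
On the remaining 2×2 (Low, Mid vs Near, Far):
Let the kicker play Low with probability p. Expected payoff against Near: 12p + (-2)(1−p) = 14p − 2; against Far: (-2)p + 6(1−p) = −8p + 6.
Setting these equal: 14p − 2 = −8p + 6 ⇒ 22p = 8 ⇒ p = 4/11, and the value is (14)·(4/11) − 2 = 34/11.
For the keeper: with q = P(Near), equating Low's and Mid's payoffs gives 14q − 2 = −8q + 6 ⇒ q = 4/11.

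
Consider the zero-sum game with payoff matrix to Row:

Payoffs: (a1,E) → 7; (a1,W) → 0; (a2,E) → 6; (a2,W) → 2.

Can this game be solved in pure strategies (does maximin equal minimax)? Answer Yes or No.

Yes

Row minima: a1 → 0, a2 → 2; maximin = 2.
Column maxima: E → 7, W → 2; minimax = 2.
maximin = minimax = 2, so a saddle point exists.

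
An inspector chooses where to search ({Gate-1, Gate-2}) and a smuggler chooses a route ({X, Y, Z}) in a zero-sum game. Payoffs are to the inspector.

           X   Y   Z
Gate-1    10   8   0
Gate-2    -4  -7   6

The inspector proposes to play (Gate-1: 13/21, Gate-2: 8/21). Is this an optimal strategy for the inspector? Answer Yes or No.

Against X this mix gives (13/21)·10 + (8/21)·(-4) = 14/3.
Against Y this mix gives (13/21)·8 + (8/21)·(-7) = 16/7.
Against Z this mix gives (13/21)·0 + (8/21)·6 = 16/7.
All of the smuggler's active replies (Y, Z) yield 16/7, and no column does worse for the inspector. The mix makes the smuggler indifferent and guarantees 16/7, so it is optimal.

Yes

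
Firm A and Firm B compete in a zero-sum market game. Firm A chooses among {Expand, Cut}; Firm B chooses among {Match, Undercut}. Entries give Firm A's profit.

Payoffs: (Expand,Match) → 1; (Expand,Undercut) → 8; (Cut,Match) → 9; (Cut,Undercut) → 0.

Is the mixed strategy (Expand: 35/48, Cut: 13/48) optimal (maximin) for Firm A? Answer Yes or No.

Against Match this mix gives (35/48)·1 + (13/48)·9 = 19/6.
Against Undercut this mix gives (35/48)·8 + (13/48)·0 = 35/6.
Firm B will play Match, holding Firm A to 19/6. Shifting weight toward the row that does better against Match would raise this floor (the equalizing mix achieves 9/2 against both Match and Undercut), so the proposed strategy is not optimal.

No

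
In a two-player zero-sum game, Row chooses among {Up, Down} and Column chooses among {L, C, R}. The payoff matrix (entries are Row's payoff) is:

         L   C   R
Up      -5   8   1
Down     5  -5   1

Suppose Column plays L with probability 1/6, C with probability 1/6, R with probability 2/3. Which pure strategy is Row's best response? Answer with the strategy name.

Up

Expected payoff of Up: (1/6)·(-5) + (1/6)·8 + (2/3)·1 = 7/6.
Expected payoff of Down: (1/6)·5 + (1/6)·(-5) + (2/3)·1 = 2/3.
The largest is 7/6, so Row's best response is Up.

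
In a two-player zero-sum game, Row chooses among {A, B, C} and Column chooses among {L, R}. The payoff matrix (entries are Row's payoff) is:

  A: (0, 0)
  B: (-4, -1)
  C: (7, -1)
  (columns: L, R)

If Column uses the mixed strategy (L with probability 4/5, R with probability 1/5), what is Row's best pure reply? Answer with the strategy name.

Expected payoff of A: (4/5)·0 + (1/5)·0 = 0.
Expected payoff of B: (4/5)·(-4) + (1/5)·(-1) = -17/5.
Expected payoff of C: (4/5)·7 + (1/5)·(-1) = 27/5.
The largest is 27/5, so Row's best response is C.

C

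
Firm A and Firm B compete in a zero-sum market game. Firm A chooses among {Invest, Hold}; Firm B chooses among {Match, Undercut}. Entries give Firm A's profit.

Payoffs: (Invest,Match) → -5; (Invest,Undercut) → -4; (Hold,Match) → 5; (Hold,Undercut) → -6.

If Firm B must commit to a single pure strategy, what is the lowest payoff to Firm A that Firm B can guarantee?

-4

Column maxima: Match → 5, Undercut → -4.
The smallest of these is -4.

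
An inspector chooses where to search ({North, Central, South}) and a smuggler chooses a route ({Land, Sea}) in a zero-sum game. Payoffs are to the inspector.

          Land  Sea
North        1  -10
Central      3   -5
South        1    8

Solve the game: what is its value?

29/15

Row minima: North → -10, Central → -5, South → 1; maximin = 1.
Column maxima: Land → 3, Sea → 8; minimax = 3.
1 ≠ 3, so there is no saddle point; optimal play is mixed.
North is strictly dominated by Central, so the inspector never plays it.
On the remaining 2×2 (Central, South vs Land, Sea):
Let the inspector play Central with probability p. Expected payoff against Land: 3p + 1(1−p) = 2p + 1; against Sea: (-5)p + 8(1−p) = −13p + 8.
Setting these equal: 2p + 1 = −13p + 8 ⇒ 15p = 7 ⇒ p = 7/15, and the value is (2)·(7/15) + 1 = 29/15.
For the smuggler: with q = P(Land), equating Central's and South's payoffs gives 8q − 5 = −7q + 8 ⇒ q = 13/15.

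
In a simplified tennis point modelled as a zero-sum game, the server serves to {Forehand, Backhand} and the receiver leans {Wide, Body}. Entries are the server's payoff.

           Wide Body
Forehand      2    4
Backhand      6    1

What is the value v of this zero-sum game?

22/7

Row minima: Forehand → 2, Backhand → 1; maximin = 2.
Column maxima: Wide → 6, Body → 4; minimax = 4.
2 ≠ 4, so there is no saddle point; optimal play is mixed.
Let the server play Forehand with probability p. Expected payoff against Wide: 2p + 6(1−p) = −4p + 6; against Body: 4p + 1(1−p) = 3p + 1.
Setting these equal: −4p + 6 = 3p + 1 ⇒ −7p = -5 ⇒ p = 5/7, and the value is (-4)·(5/7) + 6 = 22/7.
For the receiver: with q = P(Wide), equating Forehand's and Backhand's payoffs gives −2q + 4 = 5q + 1 ⇒ q = 3/7.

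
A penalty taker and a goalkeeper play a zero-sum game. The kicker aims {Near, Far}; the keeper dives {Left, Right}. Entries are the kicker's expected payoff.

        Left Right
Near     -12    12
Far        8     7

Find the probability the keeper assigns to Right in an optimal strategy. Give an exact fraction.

4/5

Row minima: Near → -12, Far → 7; maximin = 7.
Column maxima: Left → 8, Right → 12; minimax = 8.
7 ≠ 8, so there is no saddle point; optimal play is mixed.
Let the kicker play Near with probability p. Expected payoff against Left: (-12)p + 8(1−p) = −20p + 8; against Right: 12p + 7(1−p) = 5p + 7.
Setting these equal: −20p + 8 = 5p + 7 ⇒ −25p = -1 ⇒ p = 1/25, and the value is (-20)·(1/25) + 8 = 36/5.
For the keeper: with q = P(Left), equating Near's and Far's payoffs gives −24q + 12 = q + 7 ⇒ q = 1/5.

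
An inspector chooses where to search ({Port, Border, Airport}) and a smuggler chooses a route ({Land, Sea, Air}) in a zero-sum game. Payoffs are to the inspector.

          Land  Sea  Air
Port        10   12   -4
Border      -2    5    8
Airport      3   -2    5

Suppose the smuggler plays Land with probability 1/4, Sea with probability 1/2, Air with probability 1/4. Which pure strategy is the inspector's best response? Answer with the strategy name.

Port

Expected payoff of Port: (1/4)·10 + (1/2)·12 + (1/4)·(-4) = 15/2.
Expected payoff of Border: (1/4)·(-2) + (1/2)·5 + (1/4)·8 = 4.
Expected payoff of Airport: (1/4)·3 + (1/2)·(-2) + (1/4)·5 = 1.
The largest is 15/2, so the inspector's best response is Port.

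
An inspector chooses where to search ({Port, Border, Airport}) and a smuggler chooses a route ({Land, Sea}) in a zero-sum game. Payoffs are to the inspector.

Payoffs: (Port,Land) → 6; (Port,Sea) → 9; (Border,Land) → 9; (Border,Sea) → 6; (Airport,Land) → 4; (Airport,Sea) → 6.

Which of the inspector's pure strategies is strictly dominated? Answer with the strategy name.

Port gives a strictly higher payoff than Airport against every column: 6 > 4, 9 > 6.
So Airport is strictly dominated and the inspector never plays it.

Airport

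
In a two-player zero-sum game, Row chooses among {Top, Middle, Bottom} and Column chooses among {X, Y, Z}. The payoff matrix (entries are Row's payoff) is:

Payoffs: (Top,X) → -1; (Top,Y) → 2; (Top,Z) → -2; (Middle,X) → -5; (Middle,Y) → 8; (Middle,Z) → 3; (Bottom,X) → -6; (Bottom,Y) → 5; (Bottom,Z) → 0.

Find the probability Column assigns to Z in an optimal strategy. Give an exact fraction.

Row minima: Top → -2, Middle → -5, Bottom → -6; maximin = -2.
Column maxima: X → -1, Y → 8, Z → 3; minimax = -1.
-2 ≠ -1, so there is no saddle point; optimal play is mixed.
Bottom is strictly dominated by Middle, so Row never plays it.
Y is strictly dominated by X (it gives Row strictly more in every row), so Column never plays it.
On the remaining 2×2 (Top, Middle vs X, Z):
Let Row play Top with probability p. Expected payoff against X: (-1)p + (-5)(1−p) = 4p − 5; against Z: (-2)p + 3(1−p) = −5p + 3.
Setting these equal: 4p − 5 = −5p + 3 ⇒ 9p = 8 ⇒ p = 8/9, and the value is (4)·(8/9) − 5 = -13/9.
For Column: with q = P(X), equating Top's and Middle's payoffs gives q − 2 = −8q + 3 ⇒ q = 5/9.

4/9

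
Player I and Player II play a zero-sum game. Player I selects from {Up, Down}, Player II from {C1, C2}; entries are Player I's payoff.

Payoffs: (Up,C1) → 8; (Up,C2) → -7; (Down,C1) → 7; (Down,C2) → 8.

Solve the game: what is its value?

113/16

Row minima: Up → -7, Down → 7; maximin = 7.
Column maxima: C1 → 8, C2 → 8; minimax = 8.
7 ≠ 8, so there is no saddle point; optimal play is mixed.
Let Player I play Up with probability p. Expected payoff against C1: 8p + 7(1−p) = p + 7; against C2: (-7)p + 8(1−p) = −15p + 8.
Setting these equal: p + 7 = −15p + 8 ⇒ 16p = 1 ⇒ p = 1/16, and the value is (1)·(1/16) + 7 = 113/16.
For Player II: with q = P(C1), equating Up's and Down's payoffs gives 15q − 7 = −q + 8 ⇒ q = 15/16.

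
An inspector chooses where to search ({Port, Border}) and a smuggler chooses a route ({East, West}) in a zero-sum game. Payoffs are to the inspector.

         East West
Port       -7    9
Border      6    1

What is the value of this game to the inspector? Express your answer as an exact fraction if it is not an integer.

Row minima: Port → -7, Border → 1; maximin = 1.
Column maxima: East → 6, West → 9; minimax = 6.
1 ≠ 6, so there is no saddle point; optimal play is mixed.
Let the inspector play Port with probability p. Expected payoff against East: (-7)p + 6(1−p) = −13p + 6; against West: 9p + 1(1−p) = 8p + 1.
Setting these equal: −13p + 6 = 8p + 1 ⇒ −21p = -5 ⇒ p = 5/21, and the value is (-13)·(5/21) + 6 = 61/21.
For the smuggler: with q = P(East), equating Port's and Border's payoffs gives −16q + 9 = 5q + 1 ⇒ q = 8/21.

61/21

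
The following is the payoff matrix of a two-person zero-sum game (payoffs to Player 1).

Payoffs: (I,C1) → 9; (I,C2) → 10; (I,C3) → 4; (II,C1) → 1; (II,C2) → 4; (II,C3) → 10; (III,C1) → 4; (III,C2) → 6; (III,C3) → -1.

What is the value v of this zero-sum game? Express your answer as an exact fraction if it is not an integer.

43/7

Row minima: I → 4, II → 1, III → -1; maximin = 4.
Column maxima: C1 → 9, C2 → 10, C3 → 10; minimax = 9.
4 ≠ 9, so there is no saddle point; optimal play is mixed.
III is strictly dominated by I, so Player 1 never plays it.
C2 is strictly dominated by C1 (it gives Player 1 strictly more in every row), so Player 2 never plays it.
On the remaining 2×2 (I, II vs C1, C3):
Let Player 1 play I with probability p. Expected payoff against C1: 9p + 1(1−p) = 8p + 1; against C3: 4p + 10(1−p) = −6p + 10.
Setting these equal: 8p + 1 = −6p + 10 ⇒ 14p = 9 ⇒ p = 9/14, and the value is (8)·(9/14) + 1 = 43/7.
For Player 2: with q = P(C1), equating I's and II's payoffs gives 5q + 4 = −9q + 10 ⇒ q = 3/7.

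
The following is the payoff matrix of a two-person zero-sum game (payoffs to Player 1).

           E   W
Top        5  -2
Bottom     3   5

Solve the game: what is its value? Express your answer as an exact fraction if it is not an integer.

31/9

Row minima: Top → -2, Bottom → 3; maximin = 3.
Column maxima: E → 5, W → 5; minimax = 5.
3 ≠ 5, so there is no saddle point; optimal play is mixed.
Let Player 1 play Top with probability p. Expected payoff against E: 5p + 3(1−p) = 2p + 3; against W: (-2)p + 5(1−p) = −7p + 5.
Setting these equal: 2p + 3 = −7p + 5 ⇒ 9p = 2 ⇒ p = 2/9, and the value is (2)·(2/9) + 3 = 31/9.
For Player 2: with q = P(E), equating Top's and Bottom's payoffs gives 7q − 2 = −2q + 5 ⇒ q = 7/9.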